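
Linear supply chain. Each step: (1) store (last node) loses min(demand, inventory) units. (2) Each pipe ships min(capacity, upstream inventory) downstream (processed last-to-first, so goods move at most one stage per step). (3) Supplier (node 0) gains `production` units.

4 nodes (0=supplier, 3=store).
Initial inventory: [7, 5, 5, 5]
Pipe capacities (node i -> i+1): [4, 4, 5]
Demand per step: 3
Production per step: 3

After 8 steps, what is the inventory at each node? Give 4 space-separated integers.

Step 1: demand=3,sold=3 ship[2->3]=5 ship[1->2]=4 ship[0->1]=4 prod=3 -> inv=[6 5 4 7]
Step 2: demand=3,sold=3 ship[2->3]=4 ship[1->2]=4 ship[0->1]=4 prod=3 -> inv=[5 5 4 8]
Step 3: demand=3,sold=3 ship[2->3]=4 ship[1->2]=4 ship[0->1]=4 prod=3 -> inv=[4 5 4 9]
Step 4: demand=3,sold=3 ship[2->3]=4 ship[1->2]=4 ship[0->1]=4 prod=3 -> inv=[3 5 4 10]
Step 5: demand=3,sold=3 ship[2->3]=4 ship[1->2]=4 ship[0->1]=3 prod=3 -> inv=[3 4 4 11]
Step 6: demand=3,sold=3 ship[2->3]=4 ship[1->2]=4 ship[0->1]=3 prod=3 -> inv=[3 3 4 12]
Step 7: demand=3,sold=3 ship[2->3]=4 ship[1->2]=3 ship[0->1]=3 prod=3 -> inv=[3 3 3 13]
Step 8: demand=3,sold=3 ship[2->3]=3 ship[1->2]=3 ship[0->1]=3 prod=3 -> inv=[3 3 3 13]

3 3 3 13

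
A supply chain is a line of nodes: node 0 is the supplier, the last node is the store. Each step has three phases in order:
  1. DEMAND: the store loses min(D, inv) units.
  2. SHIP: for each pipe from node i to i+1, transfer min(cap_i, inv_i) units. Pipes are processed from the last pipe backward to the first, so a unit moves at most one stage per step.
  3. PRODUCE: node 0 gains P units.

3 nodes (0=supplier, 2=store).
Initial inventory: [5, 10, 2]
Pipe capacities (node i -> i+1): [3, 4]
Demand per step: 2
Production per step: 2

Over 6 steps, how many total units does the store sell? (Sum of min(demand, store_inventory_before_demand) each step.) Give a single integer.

Answer: 12

Derivation:
Step 1: sold=2 (running total=2) -> [4 9 4]
Step 2: sold=2 (running total=4) -> [3 8 6]
Step 3: sold=2 (running total=6) -> [2 7 8]
Step 4: sold=2 (running total=8) -> [2 5 10]
Step 5: sold=2 (running total=10) -> [2 3 12]
Step 6: sold=2 (running total=12) -> [2 2 13]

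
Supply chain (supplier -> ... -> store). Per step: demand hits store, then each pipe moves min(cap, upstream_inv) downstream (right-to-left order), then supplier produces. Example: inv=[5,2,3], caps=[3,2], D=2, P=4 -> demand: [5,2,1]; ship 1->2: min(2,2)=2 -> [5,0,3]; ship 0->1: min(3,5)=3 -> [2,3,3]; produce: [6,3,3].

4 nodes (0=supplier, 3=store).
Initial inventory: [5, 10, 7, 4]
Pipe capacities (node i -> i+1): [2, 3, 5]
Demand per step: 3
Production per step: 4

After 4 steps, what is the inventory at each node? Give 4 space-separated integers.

Step 1: demand=3,sold=3 ship[2->3]=5 ship[1->2]=3 ship[0->1]=2 prod=4 -> inv=[7 9 5 6]
Step 2: demand=3,sold=3 ship[2->3]=5 ship[1->2]=3 ship[0->1]=2 prod=4 -> inv=[9 8 3 8]
Step 3: demand=3,sold=3 ship[2->3]=3 ship[1->2]=3 ship[0->1]=2 prod=4 -> inv=[11 7 3 8]
Step 4: demand=3,sold=3 ship[2->3]=3 ship[1->2]=3 ship[0->1]=2 prod=4 -> inv=[13 6 3 8]

13 6 3 8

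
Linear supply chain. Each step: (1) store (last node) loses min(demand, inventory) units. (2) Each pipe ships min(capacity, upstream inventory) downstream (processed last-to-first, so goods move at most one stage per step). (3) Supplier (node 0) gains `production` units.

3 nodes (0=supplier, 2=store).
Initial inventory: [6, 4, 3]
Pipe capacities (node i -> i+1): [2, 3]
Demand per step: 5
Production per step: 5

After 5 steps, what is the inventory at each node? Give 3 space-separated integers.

Step 1: demand=5,sold=3 ship[1->2]=3 ship[0->1]=2 prod=5 -> inv=[9 3 3]
Step 2: demand=5,sold=3 ship[1->2]=3 ship[0->1]=2 prod=5 -> inv=[12 2 3]
Step 3: demand=5,sold=3 ship[1->2]=2 ship[0->1]=2 prod=5 -> inv=[15 2 2]
Step 4: demand=5,sold=2 ship[1->2]=2 ship[0->1]=2 prod=5 -> inv=[18 2 2]
Step 5: demand=5,sold=2 ship[1->2]=2 ship[0->1]=2 prod=5 -> inv=[21 2 2]

21 2 2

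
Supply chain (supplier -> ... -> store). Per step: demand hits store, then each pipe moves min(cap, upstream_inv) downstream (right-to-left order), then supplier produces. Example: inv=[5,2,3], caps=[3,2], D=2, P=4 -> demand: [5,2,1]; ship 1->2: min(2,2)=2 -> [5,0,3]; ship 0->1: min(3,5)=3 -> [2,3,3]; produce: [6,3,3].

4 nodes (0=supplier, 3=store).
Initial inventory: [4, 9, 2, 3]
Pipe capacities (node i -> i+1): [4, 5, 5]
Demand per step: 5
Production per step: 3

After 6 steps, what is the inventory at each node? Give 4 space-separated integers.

Step 1: demand=5,sold=3 ship[2->3]=2 ship[1->2]=5 ship[0->1]=4 prod=3 -> inv=[3 8 5 2]
Step 2: demand=5,sold=2 ship[2->3]=5 ship[1->2]=5 ship[0->1]=3 prod=3 -> inv=[3 6 5 5]
Step 3: demand=5,sold=5 ship[2->3]=5 ship[1->2]=5 ship[0->1]=3 prod=3 -> inv=[3 4 5 5]
Step 4: demand=5,sold=5 ship[2->3]=5 ship[1->2]=4 ship[0->1]=3 prod=3 -> inv=[3 3 4 5]
Step 5: demand=5,sold=5 ship[2->3]=4 ship[1->2]=3 ship[0->1]=3 prod=3 -> inv=[3 3 3 4]
Step 6: demand=5,sold=4 ship[2->3]=3 ship[1->2]=3 ship[0->1]=3 prod=3 -> inv=[3 3 3 3]

3 3 3 3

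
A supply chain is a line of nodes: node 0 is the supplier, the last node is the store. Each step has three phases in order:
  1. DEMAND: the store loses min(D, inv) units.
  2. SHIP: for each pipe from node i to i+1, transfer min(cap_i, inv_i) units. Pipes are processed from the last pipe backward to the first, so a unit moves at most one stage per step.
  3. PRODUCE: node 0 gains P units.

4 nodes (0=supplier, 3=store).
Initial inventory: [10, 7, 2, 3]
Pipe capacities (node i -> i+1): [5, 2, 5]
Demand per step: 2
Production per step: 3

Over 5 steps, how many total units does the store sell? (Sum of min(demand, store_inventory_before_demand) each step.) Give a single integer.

Answer: 10

Derivation:
Step 1: sold=2 (running total=2) -> [8 10 2 3]
Step 2: sold=2 (running total=4) -> [6 13 2 3]
Step 3: sold=2 (running total=6) -> [4 16 2 3]
Step 4: sold=2 (running total=8) -> [3 18 2 3]
Step 5: sold=2 (running total=10) -> [3 19 2 3]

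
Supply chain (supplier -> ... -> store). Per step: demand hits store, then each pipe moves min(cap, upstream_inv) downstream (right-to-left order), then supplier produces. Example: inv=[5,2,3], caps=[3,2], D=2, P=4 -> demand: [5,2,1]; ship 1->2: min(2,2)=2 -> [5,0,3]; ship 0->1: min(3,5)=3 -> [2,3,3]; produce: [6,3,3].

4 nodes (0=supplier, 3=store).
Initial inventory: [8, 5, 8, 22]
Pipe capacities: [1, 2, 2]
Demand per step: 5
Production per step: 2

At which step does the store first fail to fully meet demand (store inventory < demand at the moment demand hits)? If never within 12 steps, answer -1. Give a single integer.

Step 1: demand=5,sold=5 ship[2->3]=2 ship[1->2]=2 ship[0->1]=1 prod=2 -> [9 4 8 19]
Step 2: demand=5,sold=5 ship[2->3]=2 ship[1->2]=2 ship[0->1]=1 prod=2 -> [10 3 8 16]
Step 3: demand=5,sold=5 ship[2->3]=2 ship[1->2]=2 ship[0->1]=1 prod=2 -> [11 2 8 13]
Step 4: demand=5,sold=5 ship[2->3]=2 ship[1->2]=2 ship[0->1]=1 prod=2 -> [12 1 8 10]
Step 5: demand=5,sold=5 ship[2->3]=2 ship[1->2]=1 ship[0->1]=1 prod=2 -> [13 1 7 7]
Step 6: demand=5,sold=5 ship[2->3]=2 ship[1->2]=1 ship[0->1]=1 prod=2 -> [14 1 6 4]
Step 7: demand=5,sold=4 ship[2->3]=2 ship[1->2]=1 ship[0->1]=1 prod=2 -> [15 1 5 2]
Step 8: demand=5,sold=2 ship[2->3]=2 ship[1->2]=1 ship[0->1]=1 prod=2 -> [16 1 4 2]
Step 9: demand=5,sold=2 ship[2->3]=2 ship[1->2]=1 ship[0->1]=1 prod=2 -> [17 1 3 2]
Step 10: demand=5,sold=2 ship[2->3]=2 ship[1->2]=1 ship[0->1]=1 prod=2 -> [18 1 2 2]
Step 11: demand=5,sold=2 ship[2->3]=2 ship[1->2]=1 ship[0->1]=1 prod=2 -> [19 1 1 2]
Step 12: demand=5,sold=2 ship[2->3]=1 ship[1->2]=1 ship[0->1]=1 prod=2 -> [20 1 1 1]
First stockout at step 7

7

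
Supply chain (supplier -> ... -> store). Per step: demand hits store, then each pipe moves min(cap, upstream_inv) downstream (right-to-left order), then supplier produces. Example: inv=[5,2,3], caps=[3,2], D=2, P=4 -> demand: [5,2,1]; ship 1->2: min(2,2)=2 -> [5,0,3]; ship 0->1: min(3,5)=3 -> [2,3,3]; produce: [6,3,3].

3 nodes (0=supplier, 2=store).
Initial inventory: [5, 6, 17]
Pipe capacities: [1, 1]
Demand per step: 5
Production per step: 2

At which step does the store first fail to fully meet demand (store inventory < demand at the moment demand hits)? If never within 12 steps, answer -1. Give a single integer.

Step 1: demand=5,sold=5 ship[1->2]=1 ship[0->1]=1 prod=2 -> [6 6 13]
Step 2: demand=5,sold=5 ship[1->2]=1 ship[0->1]=1 prod=2 -> [7 6 9]
Step 3: demand=5,sold=5 ship[1->2]=1 ship[0->1]=1 prod=2 -> [8 6 5]
Step 4: demand=5,sold=5 ship[1->2]=1 ship[0->1]=1 prod=2 -> [9 6 1]
Step 5: demand=5,sold=1 ship[1->2]=1 ship[0->1]=1 prod=2 -> [10 6 1]
Step 6: demand=5,sold=1 ship[1->2]=1 ship[0->1]=1 prod=2 -> [11 6 1]
Step 7: demand=5,sold=1 ship[1->2]=1 ship[0->1]=1 prod=2 -> [12 6 1]
Step 8: demand=5,sold=1 ship[1->2]=1 ship[0->1]=1 prod=2 -> [13 6 1]
Step 9: demand=5,sold=1 ship[1->2]=1 ship[0->1]=1 prod=2 -> [14 6 1]
Step 10: demand=5,sold=1 ship[1->2]=1 ship[0->1]=1 prod=2 -> [15 6 1]
Step 11: demand=5,sold=1 ship[1->2]=1 ship[0->1]=1 prod=2 -> [16 6 1]
Step 12: demand=5,sold=1 ship[1->2]=1 ship[0->1]=1 prod=2 -> [17 6 1]
First stockout at step 5

5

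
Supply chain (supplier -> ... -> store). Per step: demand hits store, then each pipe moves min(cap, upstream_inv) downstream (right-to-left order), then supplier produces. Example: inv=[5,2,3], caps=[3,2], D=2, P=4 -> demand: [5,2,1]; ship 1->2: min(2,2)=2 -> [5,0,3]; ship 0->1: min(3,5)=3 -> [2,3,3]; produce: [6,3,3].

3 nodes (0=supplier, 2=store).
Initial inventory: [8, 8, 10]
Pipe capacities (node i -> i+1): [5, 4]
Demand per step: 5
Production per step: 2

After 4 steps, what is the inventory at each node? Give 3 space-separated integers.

Step 1: demand=5,sold=5 ship[1->2]=4 ship[0->1]=5 prod=2 -> inv=[5 9 9]
Step 2: demand=5,sold=5 ship[1->2]=4 ship[0->1]=5 prod=2 -> inv=[2 10 8]
Step 3: demand=5,sold=5 ship[1->2]=4 ship[0->1]=2 prod=2 -> inv=[2 8 7]
Step 4: demand=5,sold=5 ship[1->2]=4 ship[0->1]=2 prod=2 -> inv=[2 6 6]

2 6 6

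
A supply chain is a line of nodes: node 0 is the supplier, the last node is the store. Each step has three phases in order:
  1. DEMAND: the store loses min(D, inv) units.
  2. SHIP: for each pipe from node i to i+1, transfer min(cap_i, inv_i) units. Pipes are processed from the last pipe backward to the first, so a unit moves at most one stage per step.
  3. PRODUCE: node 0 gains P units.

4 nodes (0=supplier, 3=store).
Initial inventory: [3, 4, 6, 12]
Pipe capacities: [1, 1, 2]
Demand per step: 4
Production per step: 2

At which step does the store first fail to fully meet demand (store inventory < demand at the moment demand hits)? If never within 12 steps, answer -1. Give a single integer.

Step 1: demand=4,sold=4 ship[2->3]=2 ship[1->2]=1 ship[0->1]=1 prod=2 -> [4 4 5 10]
Step 2: demand=4,sold=4 ship[2->3]=2 ship[1->2]=1 ship[0->1]=1 prod=2 -> [5 4 4 8]
Step 3: demand=4,sold=4 ship[2->3]=2 ship[1->2]=1 ship[0->1]=1 prod=2 -> [6 4 3 6]
Step 4: demand=4,sold=4 ship[2->3]=2 ship[1->2]=1 ship[0->1]=1 prod=2 -> [7 4 2 4]
Step 5: demand=4,sold=4 ship[2->3]=2 ship[1->2]=1 ship[0->1]=1 prod=2 -> [8 4 1 2]
Step 6: demand=4,sold=2 ship[2->3]=1 ship[1->2]=1 ship[0->1]=1 prod=2 -> [9 4 1 1]
Step 7: demand=4,sold=1 ship[2->3]=1 ship[1->2]=1 ship[0->1]=1 prod=2 -> [10 4 1 1]
Step 8: demand=4,sold=1 ship[2->3]=1 ship[1->2]=1 ship[0->1]=1 prod=2 -> [11 4 1 1]
Step 9: demand=4,sold=1 ship[2->3]=1 ship[1->2]=1 ship[0->1]=1 prod=2 -> [12 4 1 1]
Step 10: demand=4,sold=1 ship[2->3]=1 ship[1->2]=1 ship[0->1]=1 prod=2 -> [13 4 1 1]
Step 11: demand=4,sold=1 ship[2->3]=1 ship[1->2]=1 ship[0->1]=1 prod=2 -> [14 4 1 1]
Step 12: demand=4,sold=1 ship[2->3]=1 ship[1->2]=1 ship[0->1]=1 prod=2 -> [15 4 1 1]
First stockout at step 6

6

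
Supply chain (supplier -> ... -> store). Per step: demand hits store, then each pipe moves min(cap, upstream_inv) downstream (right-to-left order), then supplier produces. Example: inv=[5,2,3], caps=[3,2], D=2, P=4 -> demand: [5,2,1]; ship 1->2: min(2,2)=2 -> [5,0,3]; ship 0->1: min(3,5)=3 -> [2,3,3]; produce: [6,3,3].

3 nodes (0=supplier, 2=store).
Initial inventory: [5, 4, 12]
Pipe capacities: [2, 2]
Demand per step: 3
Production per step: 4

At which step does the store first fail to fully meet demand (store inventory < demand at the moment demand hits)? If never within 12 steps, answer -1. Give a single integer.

Step 1: demand=3,sold=3 ship[1->2]=2 ship[0->1]=2 prod=4 -> [7 4 11]
Step 2: demand=3,sold=3 ship[1->2]=2 ship[0->1]=2 prod=4 -> [9 4 10]
Step 3: demand=3,sold=3 ship[1->2]=2 ship[0->1]=2 prod=4 -> [11 4 9]
Step 4: demand=3,sold=3 ship[1->2]=2 ship[0->1]=2 prod=4 -> [13 4 8]
Step 5: demand=3,sold=3 ship[1->2]=2 ship[0->1]=2 prod=4 -> [15 4 7]
Step 6: demand=3,sold=3 ship[1->2]=2 ship[0->1]=2 prod=4 -> [17 4 6]
Step 7: demand=3,sold=3 ship[1->2]=2 ship[0->1]=2 prod=4 -> [19 4 5]
Step 8: demand=3,sold=3 ship[1->2]=2 ship[0->1]=2 prod=4 -> [21 4 4]
Step 9: demand=3,sold=3 ship[1->2]=2 ship[0->1]=2 prod=4 -> [23 4 3]
Step 10: demand=3,sold=3 ship[1->2]=2 ship[0->1]=2 prod=4 -> [25 4 2]
Step 11: demand=3,sold=2 ship[1->2]=2 ship[0->1]=2 prod=4 -> [27 4 2]
Step 12: demand=3,sold=2 ship[1->2]=2 ship[0->1]=2 prod=4 -> [29 4 2]
First stockout at step 11

11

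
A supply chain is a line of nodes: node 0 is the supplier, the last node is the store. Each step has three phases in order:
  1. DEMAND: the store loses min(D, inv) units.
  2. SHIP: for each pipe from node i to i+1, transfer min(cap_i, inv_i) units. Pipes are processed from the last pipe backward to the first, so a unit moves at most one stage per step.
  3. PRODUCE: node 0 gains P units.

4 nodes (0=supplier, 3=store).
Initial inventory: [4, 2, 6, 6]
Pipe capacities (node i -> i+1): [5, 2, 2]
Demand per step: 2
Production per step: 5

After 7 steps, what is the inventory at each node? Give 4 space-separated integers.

Step 1: demand=2,sold=2 ship[2->3]=2 ship[1->2]=2 ship[0->1]=4 prod=5 -> inv=[5 4 6 6]
Step 2: demand=2,sold=2 ship[2->3]=2 ship[1->2]=2 ship[0->1]=5 prod=5 -> inv=[5 7 6 6]
Step 3: demand=2,sold=2 ship[2->3]=2 ship[1->2]=2 ship[0->1]=5 prod=5 -> inv=[5 10 6 6]
Step 4: demand=2,sold=2 ship[2->3]=2 ship[1->2]=2 ship[0->1]=5 prod=5 -> inv=[5 13 6 6]
Step 5: demand=2,sold=2 ship[2->3]=2 ship[1->2]=2 ship[0->1]=5 prod=5 -> inv=[5 16 6 6]
Step 6: demand=2,sold=2 ship[2->3]=2 ship[1->2]=2 ship[0->1]=5 prod=5 -> inv=[5 19 6 6]
Step 7: demand=2,sold=2 ship[2->3]=2 ship[1->2]=2 ship[0->1]=5 prod=5 -> inv=[5 22 6 6]

5 22 6 6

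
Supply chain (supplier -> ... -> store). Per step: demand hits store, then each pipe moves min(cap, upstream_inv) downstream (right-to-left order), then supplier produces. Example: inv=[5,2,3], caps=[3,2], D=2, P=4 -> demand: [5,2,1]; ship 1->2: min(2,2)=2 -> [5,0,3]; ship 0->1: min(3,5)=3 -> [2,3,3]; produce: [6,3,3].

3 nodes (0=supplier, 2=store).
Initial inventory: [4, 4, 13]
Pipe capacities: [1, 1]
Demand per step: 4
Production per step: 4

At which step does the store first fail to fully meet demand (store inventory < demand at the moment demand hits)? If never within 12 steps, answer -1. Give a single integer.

Step 1: demand=4,sold=4 ship[1->2]=1 ship[0->1]=1 prod=4 -> [7 4 10]
Step 2: demand=4,sold=4 ship[1->2]=1 ship[0->1]=1 prod=4 -> [10 4 7]
Step 3: demand=4,sold=4 ship[1->2]=1 ship[0->1]=1 prod=4 -> [13 4 4]
Step 4: demand=4,sold=4 ship[1->2]=1 ship[0->1]=1 prod=4 -> [16 4 1]
Step 5: demand=4,sold=1 ship[1->2]=1 ship[0->1]=1 prod=4 -> [19 4 1]
Step 6: demand=4,sold=1 ship[1->2]=1 ship[0->1]=1 prod=4 -> [22 4 1]
Step 7: demand=4,sold=1 ship[1->2]=1 ship[0->1]=1 prod=4 -> [25 4 1]
Step 8: demand=4,sold=1 ship[1->2]=1 ship[0->1]=1 prod=4 -> [28 4 1]
Step 9: demand=4,sold=1 ship[1->2]=1 ship[0->1]=1 prod=4 -> [31 4 1]
Step 10: demand=4,sold=1 ship[1->2]=1 ship[0->1]=1 prod=4 -> [34 4 1]
Step 11: demand=4,sold=1 ship[1->2]=1 ship[0->1]=1 prod=4 -> [37 4 1]
Step 12: demand=4,sold=1 ship[1->2]=1 ship[0->1]=1 prod=4 -> [40 4 1]
First stockout at step 5

5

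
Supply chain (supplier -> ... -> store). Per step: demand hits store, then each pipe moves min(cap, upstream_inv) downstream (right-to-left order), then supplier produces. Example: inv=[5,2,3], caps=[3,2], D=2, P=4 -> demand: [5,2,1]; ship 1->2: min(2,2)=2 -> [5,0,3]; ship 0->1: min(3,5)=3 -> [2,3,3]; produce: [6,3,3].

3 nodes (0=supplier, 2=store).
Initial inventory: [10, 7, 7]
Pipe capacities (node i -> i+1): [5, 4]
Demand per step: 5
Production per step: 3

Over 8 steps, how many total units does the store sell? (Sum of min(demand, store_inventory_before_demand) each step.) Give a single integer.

Answer: 35

Derivation:
Step 1: sold=5 (running total=5) -> [8 8 6]
Step 2: sold=5 (running total=10) -> [6 9 5]
Step 3: sold=5 (running total=15) -> [4 10 4]
Step 4: sold=4 (running total=19) -> [3 10 4]
Step 5: sold=4 (running total=23) -> [3 9 4]
Step 6: sold=4 (running total=27) -> [3 8 4]
Step 7: sold=4 (running total=31) -> [3 7 4]
Step 8: sold=4 (running total=35) -> [3 6 4]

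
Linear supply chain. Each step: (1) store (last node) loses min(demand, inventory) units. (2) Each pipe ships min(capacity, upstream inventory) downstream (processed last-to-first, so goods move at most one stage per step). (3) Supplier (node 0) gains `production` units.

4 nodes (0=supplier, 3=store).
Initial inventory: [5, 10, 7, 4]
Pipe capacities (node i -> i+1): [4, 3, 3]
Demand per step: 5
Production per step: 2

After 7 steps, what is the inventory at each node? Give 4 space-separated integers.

Step 1: demand=5,sold=4 ship[2->3]=3 ship[1->2]=3 ship[0->1]=4 prod=2 -> inv=[3 11 7 3]
Step 2: demand=5,sold=3 ship[2->3]=3 ship[1->2]=3 ship[0->1]=3 prod=2 -> inv=[2 11 7 3]
Step 3: demand=5,sold=3 ship[2->3]=3 ship[1->2]=3 ship[0->1]=2 prod=2 -> inv=[2 10 7 3]
Step 4: demand=5,sold=3 ship[2->3]=3 ship[1->2]=3 ship[0->1]=2 prod=2 -> inv=[2 9 7 3]
Step 5: demand=5,sold=3 ship[2->3]=3 ship[1->2]=3 ship[0->1]=2 prod=2 -> inv=[2 8 7 3]
Step 6: demand=5,sold=3 ship[2->3]=3 ship[1->2]=3 ship[0->1]=2 prod=2 -> inv=[2 7 7 3]
Step 7: demand=5,sold=3 ship[2->3]=3 ship[1->2]=3 ship[0->1]=2 prod=2 -> inv=[2 6 7 3]

2 6 7 3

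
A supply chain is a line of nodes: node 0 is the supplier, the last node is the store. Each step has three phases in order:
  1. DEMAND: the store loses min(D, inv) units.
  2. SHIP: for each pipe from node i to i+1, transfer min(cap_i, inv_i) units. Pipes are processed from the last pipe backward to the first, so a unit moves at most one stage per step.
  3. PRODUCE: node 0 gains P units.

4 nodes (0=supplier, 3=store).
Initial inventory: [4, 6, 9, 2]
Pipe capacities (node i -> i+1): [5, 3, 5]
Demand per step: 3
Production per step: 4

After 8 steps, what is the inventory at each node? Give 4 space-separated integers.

Step 1: demand=3,sold=2 ship[2->3]=5 ship[1->2]=3 ship[0->1]=4 prod=4 -> inv=[4 7 7 5]
Step 2: demand=3,sold=3 ship[2->3]=5 ship[1->2]=3 ship[0->1]=4 prod=4 -> inv=[4 8 5 7]
Step 3: demand=3,sold=3 ship[2->3]=5 ship[1->2]=3 ship[0->1]=4 prod=4 -> inv=[4 9 3 9]
Step 4: demand=3,sold=3 ship[2->3]=3 ship[1->2]=3 ship[0->1]=4 prod=4 -> inv=[4 10 3 9]
Step 5: demand=3,sold=3 ship[2->3]=3 ship[1->2]=3 ship[0->1]=4 prod=4 -> inv=[4 11 3 9]
Step 6: demand=3,sold=3 ship[2->3]=3 ship[1->2]=3 ship[0->1]=4 prod=4 -> inv=[4 12 3 9]
Step 7: demand=3,sold=3 ship[2->3]=3 ship[1->2]=3 ship[0->1]=4 prod=4 -> inv=[4 13 3 9]
Step 8: demand=3,sold=3 ship[2->3]=3 ship[1->2]=3 ship[0->1]=4 prod=4 -> inv=[4 14 3 9]

4 14 3 9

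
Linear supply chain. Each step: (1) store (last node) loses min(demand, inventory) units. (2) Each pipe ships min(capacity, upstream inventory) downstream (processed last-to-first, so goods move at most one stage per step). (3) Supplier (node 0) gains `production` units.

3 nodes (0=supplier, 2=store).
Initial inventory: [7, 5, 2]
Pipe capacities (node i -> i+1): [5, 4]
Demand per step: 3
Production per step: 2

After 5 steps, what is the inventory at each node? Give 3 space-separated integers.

Step 1: demand=3,sold=2 ship[1->2]=4 ship[0->1]=5 prod=2 -> inv=[4 6 4]
Step 2: demand=3,sold=3 ship[1->2]=4 ship[0->1]=4 prod=2 -> inv=[2 6 5]
Step 3: demand=3,sold=3 ship[1->2]=4 ship[0->1]=2 prod=2 -> inv=[2 4 6]
Step 4: demand=3,sold=3 ship[1->2]=4 ship[0->1]=2 prod=2 -> inv=[2 2 7]
Step 5: demand=3,sold=3 ship[1->2]=2 ship[0->1]=2 prod=2 -> inv=[2 2 6]

2 2 6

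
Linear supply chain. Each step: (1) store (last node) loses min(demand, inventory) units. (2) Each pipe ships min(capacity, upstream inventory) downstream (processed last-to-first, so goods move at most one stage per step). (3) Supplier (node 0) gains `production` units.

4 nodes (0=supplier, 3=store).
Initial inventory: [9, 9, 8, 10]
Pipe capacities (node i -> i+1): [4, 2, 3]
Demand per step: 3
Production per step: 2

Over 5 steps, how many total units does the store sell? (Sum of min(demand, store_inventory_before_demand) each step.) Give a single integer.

Step 1: sold=3 (running total=3) -> [7 11 7 10]
Step 2: sold=3 (running total=6) -> [5 13 6 10]
Step 3: sold=3 (running total=9) -> [3 15 5 10]
Step 4: sold=3 (running total=12) -> [2 16 4 10]
Step 5: sold=3 (running total=15) -> [2 16 3 10]

Answer: 15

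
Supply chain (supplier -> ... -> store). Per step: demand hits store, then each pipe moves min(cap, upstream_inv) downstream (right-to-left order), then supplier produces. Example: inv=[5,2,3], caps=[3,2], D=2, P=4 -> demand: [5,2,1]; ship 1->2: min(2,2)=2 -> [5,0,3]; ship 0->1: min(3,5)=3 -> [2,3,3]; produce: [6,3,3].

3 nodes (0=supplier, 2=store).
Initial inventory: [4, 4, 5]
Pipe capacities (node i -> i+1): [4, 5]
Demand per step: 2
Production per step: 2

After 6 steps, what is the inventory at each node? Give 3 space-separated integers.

Step 1: demand=2,sold=2 ship[1->2]=4 ship[0->1]=4 prod=2 -> inv=[2 4 7]
Step 2: demand=2,sold=2 ship[1->2]=4 ship[0->1]=2 prod=2 -> inv=[2 2 9]
Step 3: demand=2,sold=2 ship[1->2]=2 ship[0->1]=2 prod=2 -> inv=[2 2 9]
Step 4: demand=2,sold=2 ship[1->2]=2 ship[0->1]=2 prod=2 -> inv=[2 2 9]
Step 5: demand=2,sold=2 ship[1->2]=2 ship[0->1]=2 prod=2 -> inv=[2 2 9]
Step 6: demand=2,sold=2 ship[1->2]=2 ship[0->1]=2 prod=2 -> inv=[2 2 9]

2 2 9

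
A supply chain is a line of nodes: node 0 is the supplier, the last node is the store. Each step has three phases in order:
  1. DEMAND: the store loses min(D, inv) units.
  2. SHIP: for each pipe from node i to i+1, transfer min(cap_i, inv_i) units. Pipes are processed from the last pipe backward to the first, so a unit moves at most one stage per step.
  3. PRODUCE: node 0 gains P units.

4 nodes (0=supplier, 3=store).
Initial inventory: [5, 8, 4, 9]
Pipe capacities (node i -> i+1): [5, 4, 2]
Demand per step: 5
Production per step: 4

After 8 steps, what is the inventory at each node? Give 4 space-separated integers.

Step 1: demand=5,sold=5 ship[2->3]=2 ship[1->2]=4 ship[0->1]=5 prod=4 -> inv=[4 9 6 6]
Step 2: demand=5,sold=5 ship[2->3]=2 ship[1->2]=4 ship[0->1]=4 prod=4 -> inv=[4 9 8 3]
Step 3: demand=5,sold=3 ship[2->3]=2 ship[1->2]=4 ship[0->1]=4 prod=4 -> inv=[4 9 10 2]
Step 4: demand=5,sold=2 ship[2->3]=2 ship[1->2]=4 ship[0->1]=4 prod=4 -> inv=[4 9 12 2]
Step 5: demand=5,sold=2 ship[2->3]=2 ship[1->2]=4 ship[0->1]=4 prod=4 -> inv=[4 9 14 2]
Step 6: demand=5,sold=2 ship[2->3]=2 ship[1->2]=4 ship[0->1]=4 prod=4 -> inv=[4 9 16 2]
Step 7: demand=5,sold=2 ship[2->3]=2 ship[1->2]=4 ship[0->1]=4 prod=4 -> inv=[4 9 18 2]
Step 8: demand=5,sold=2 ship[2->3]=2 ship[1->2]=4 ship[0->1]=4 prod=4 -> inv=[4 9 20 2]

4 9 20 2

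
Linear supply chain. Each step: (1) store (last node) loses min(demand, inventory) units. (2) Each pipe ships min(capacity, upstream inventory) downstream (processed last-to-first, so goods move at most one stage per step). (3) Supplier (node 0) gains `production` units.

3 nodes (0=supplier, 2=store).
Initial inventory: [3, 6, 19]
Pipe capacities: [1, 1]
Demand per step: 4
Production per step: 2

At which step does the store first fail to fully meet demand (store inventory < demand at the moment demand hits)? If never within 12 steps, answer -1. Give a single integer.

Step 1: demand=4,sold=4 ship[1->2]=1 ship[0->1]=1 prod=2 -> [4 6 16]
Step 2: demand=4,sold=4 ship[1->2]=1 ship[0->1]=1 prod=2 -> [5 6 13]
Step 3: demand=4,sold=4 ship[1->2]=1 ship[0->1]=1 prod=2 -> [6 6 10]
Step 4: demand=4,sold=4 ship[1->2]=1 ship[0->1]=1 prod=2 -> [7 6 7]
Step 5: demand=4,sold=4 ship[1->2]=1 ship[0->1]=1 prod=2 -> [8 6 4]
Step 6: demand=4,sold=4 ship[1->2]=1 ship[0->1]=1 prod=2 -> [9 6 1]
Step 7: demand=4,sold=1 ship[1->2]=1 ship[0->1]=1 prod=2 -> [10 6 1]
Step 8: demand=4,sold=1 ship[1->2]=1 ship[0->1]=1 prod=2 -> [11 6 1]
Step 9: demand=4,sold=1 ship[1->2]=1 ship[0->1]=1 prod=2 -> [12 6 1]
Step 10: demand=4,sold=1 ship[1->2]=1 ship[0->1]=1 prod=2 -> [13 6 1]
Step 11: demand=4,sold=1 ship[1->2]=1 ship[0->1]=1 prod=2 -> [14 6 1]
Step 12: demand=4,sold=1 ship[1->2]=1 ship[0->1]=1 prod=2 -> [15 6 1]
First stockout at step 7

7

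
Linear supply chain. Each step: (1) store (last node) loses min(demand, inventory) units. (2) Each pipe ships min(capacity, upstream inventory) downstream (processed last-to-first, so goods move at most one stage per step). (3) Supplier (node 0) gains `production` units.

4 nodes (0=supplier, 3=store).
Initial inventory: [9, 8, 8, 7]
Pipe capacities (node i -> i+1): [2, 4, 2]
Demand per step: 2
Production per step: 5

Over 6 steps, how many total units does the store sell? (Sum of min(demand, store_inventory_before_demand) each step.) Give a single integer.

Answer: 12

Derivation:
Step 1: sold=2 (running total=2) -> [12 6 10 7]
Step 2: sold=2 (running total=4) -> [15 4 12 7]
Step 3: sold=2 (running total=6) -> [18 2 14 7]
Step 4: sold=2 (running total=8) -> [21 2 14 7]
Step 5: sold=2 (running total=10) -> [24 2 14 7]
Step 6: sold=2 (running total=12) -> [27 2 14 7]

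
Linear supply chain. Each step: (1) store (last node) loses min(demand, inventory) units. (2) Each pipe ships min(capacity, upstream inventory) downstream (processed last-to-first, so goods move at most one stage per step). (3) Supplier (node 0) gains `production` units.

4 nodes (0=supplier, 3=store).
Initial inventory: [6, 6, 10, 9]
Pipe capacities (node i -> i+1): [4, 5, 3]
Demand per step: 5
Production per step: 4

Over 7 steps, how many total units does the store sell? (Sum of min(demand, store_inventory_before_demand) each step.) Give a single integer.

Step 1: sold=5 (running total=5) -> [6 5 12 7]
Step 2: sold=5 (running total=10) -> [6 4 14 5]
Step 3: sold=5 (running total=15) -> [6 4 15 3]
Step 4: sold=3 (running total=18) -> [6 4 16 3]
Step 5: sold=3 (running total=21) -> [6 4 17 3]
Step 6: sold=3 (running total=24) -> [6 4 18 3]
Step 7: sold=3 (running total=27) -> [6 4 19 3]

Answer: 27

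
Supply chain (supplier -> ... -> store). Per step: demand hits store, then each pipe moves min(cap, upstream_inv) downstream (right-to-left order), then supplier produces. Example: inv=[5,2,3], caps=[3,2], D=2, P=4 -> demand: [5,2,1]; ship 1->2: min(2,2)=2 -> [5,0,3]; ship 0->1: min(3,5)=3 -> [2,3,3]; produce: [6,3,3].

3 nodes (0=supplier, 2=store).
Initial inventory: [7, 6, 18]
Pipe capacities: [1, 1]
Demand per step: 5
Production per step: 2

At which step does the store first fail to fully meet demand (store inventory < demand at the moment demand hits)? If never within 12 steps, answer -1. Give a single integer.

Step 1: demand=5,sold=5 ship[1->2]=1 ship[0->1]=1 prod=2 -> [8 6 14]
Step 2: demand=5,sold=5 ship[1->2]=1 ship[0->1]=1 prod=2 -> [9 6 10]
Step 3: demand=5,sold=5 ship[1->2]=1 ship[0->1]=1 prod=2 -> [10 6 6]
Step 4: demand=5,sold=5 ship[1->2]=1 ship[0->1]=1 prod=2 -> [11 6 2]
Step 5: demand=5,sold=2 ship[1->2]=1 ship[0->1]=1 prod=2 -> [12 6 1]
Step 6: demand=5,sold=1 ship[1->2]=1 ship[0->1]=1 prod=2 -> [13 6 1]
Step 7: demand=5,sold=1 ship[1->2]=1 ship[0->1]=1 prod=2 -> [14 6 1]
Step 8: demand=5,sold=1 ship[1->2]=1 ship[0->1]=1 prod=2 -> [15 6 1]
Step 9: demand=5,sold=1 ship[1->2]=1 ship[0->1]=1 prod=2 -> [16 6 1]
Step 10: demand=5,sold=1 ship[1->2]=1 ship[0->1]=1 prod=2 -> [17 6 1]
Step 11: demand=5,sold=1 ship[1->2]=1 ship[0->1]=1 prod=2 -> [18 6 1]
Step 12: demand=5,sold=1 ship[1->2]=1 ship[0->1]=1 prod=2 -> [19 6 1]
First stockout at step 5

5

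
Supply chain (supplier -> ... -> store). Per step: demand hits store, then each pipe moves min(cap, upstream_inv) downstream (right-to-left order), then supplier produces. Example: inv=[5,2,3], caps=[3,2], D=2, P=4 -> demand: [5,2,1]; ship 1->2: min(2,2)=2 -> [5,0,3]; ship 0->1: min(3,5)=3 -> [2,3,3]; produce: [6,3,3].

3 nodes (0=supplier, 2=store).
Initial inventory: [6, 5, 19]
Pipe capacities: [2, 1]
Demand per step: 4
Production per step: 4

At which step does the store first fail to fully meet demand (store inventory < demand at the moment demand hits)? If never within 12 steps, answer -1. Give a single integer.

Step 1: demand=4,sold=4 ship[1->2]=1 ship[0->1]=2 prod=4 -> [8 6 16]
Step 2: demand=4,sold=4 ship[1->2]=1 ship[0->1]=2 prod=4 -> [10 7 13]
Step 3: demand=4,sold=4 ship[1->2]=1 ship[0->1]=2 prod=4 -> [12 8 10]
Step 4: demand=4,sold=4 ship[1->2]=1 ship[0->1]=2 prod=4 -> [14 9 7]
Step 5: demand=4,sold=4 ship[1->2]=1 ship[0->1]=2 prod=4 -> [16 10 4]
Step 6: demand=4,sold=4 ship[1->2]=1 ship[0->1]=2 prod=4 -> [18 11 1]
Step 7: demand=4,sold=1 ship[1->2]=1 ship[0->1]=2 prod=4 -> [20 12 1]
Step 8: demand=4,sold=1 ship[1->2]=1 ship[0->1]=2 prod=4 -> [22 13 1]
Step 9: demand=4,sold=1 ship[1->2]=1 ship[0->1]=2 prod=4 -> [24 14 1]
Step 10: demand=4,sold=1 ship[1->2]=1 ship[0->1]=2 prod=4 -> [26 15 1]
Step 11: demand=4,sold=1 ship[1->2]=1 ship[0->1]=2 prod=4 -> [28 16 1]
Step 12: demand=4,sold=1 ship[1->2]=1 ship[0->1]=2 prod=4 -> [30 17 1]
First stockout at step 7

7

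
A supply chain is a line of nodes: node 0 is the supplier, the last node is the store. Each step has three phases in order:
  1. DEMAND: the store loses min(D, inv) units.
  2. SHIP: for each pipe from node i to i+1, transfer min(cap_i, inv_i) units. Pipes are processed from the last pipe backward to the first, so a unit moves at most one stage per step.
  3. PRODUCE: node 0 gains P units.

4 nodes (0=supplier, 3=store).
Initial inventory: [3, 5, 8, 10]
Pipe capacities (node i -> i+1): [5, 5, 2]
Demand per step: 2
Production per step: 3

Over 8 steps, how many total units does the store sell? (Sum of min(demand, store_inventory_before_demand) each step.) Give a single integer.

Step 1: sold=2 (running total=2) -> [3 3 11 10]
Step 2: sold=2 (running total=4) -> [3 3 12 10]
Step 3: sold=2 (running total=6) -> [3 3 13 10]
Step 4: sold=2 (running total=8) -> [3 3 14 10]
Step 5: sold=2 (running total=10) -> [3 3 15 10]
Step 6: sold=2 (running total=12) -> [3 3 16 10]
Step 7: sold=2 (running total=14) -> [3 3 17 10]
Step 8: sold=2 (running total=16) -> [3 3 18 10]

Answer: 16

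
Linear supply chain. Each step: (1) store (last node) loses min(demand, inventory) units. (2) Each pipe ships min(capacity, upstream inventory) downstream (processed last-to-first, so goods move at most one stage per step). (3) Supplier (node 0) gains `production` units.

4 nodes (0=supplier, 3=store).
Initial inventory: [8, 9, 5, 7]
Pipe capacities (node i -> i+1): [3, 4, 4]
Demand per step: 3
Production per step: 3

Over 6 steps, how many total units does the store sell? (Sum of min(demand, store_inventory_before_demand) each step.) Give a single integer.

Step 1: sold=3 (running total=3) -> [8 8 5 8]
Step 2: sold=3 (running total=6) -> [8 7 5 9]
Step 3: sold=3 (running total=9) -> [8 6 5 10]
Step 4: sold=3 (running total=12) -> [8 5 5 11]
Step 5: sold=3 (running total=15) -> [8 4 5 12]
Step 6: sold=3 (running total=18) -> [8 3 5 13]

Answer: 18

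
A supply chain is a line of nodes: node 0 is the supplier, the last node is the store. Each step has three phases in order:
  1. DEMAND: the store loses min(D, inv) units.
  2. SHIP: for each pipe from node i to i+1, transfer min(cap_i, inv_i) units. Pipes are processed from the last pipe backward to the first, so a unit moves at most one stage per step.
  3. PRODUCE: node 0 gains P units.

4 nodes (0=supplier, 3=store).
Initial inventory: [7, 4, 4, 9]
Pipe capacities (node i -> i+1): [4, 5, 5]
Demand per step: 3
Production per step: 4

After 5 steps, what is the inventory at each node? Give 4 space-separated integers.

Step 1: demand=3,sold=3 ship[2->3]=4 ship[1->2]=4 ship[0->1]=4 prod=4 -> inv=[7 4 4 10]
Step 2: demand=3,sold=3 ship[2->3]=4 ship[1->2]=4 ship[0->1]=4 prod=4 -> inv=[7 4 4 11]
Step 3: demand=3,sold=3 ship[2->3]=4 ship[1->2]=4 ship[0->1]=4 prod=4 -> inv=[7 4 4 12]
Step 4: demand=3,sold=3 ship[2->3]=4 ship[1->2]=4 ship[0->1]=4 prod=4 -> inv=[7 4 4 13]
Step 5: demand=3,sold=3 ship[2->3]=4 ship[1->2]=4 ship[0->1]=4 prod=4 -> inv=[7 4 4 14]

7 4 4 14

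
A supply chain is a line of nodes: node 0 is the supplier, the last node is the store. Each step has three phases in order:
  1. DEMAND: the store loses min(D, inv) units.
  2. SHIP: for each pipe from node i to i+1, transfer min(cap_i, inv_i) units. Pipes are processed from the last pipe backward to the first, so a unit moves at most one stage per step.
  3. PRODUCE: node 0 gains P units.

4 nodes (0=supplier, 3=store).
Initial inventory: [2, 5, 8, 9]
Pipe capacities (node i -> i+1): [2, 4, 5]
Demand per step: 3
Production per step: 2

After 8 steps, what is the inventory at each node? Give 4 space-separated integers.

Step 1: demand=3,sold=3 ship[2->3]=5 ship[1->2]=4 ship[0->1]=2 prod=2 -> inv=[2 3 7 11]
Step 2: demand=3,sold=3 ship[2->3]=5 ship[1->2]=3 ship[0->1]=2 prod=2 -> inv=[2 2 5 13]
Step 3: demand=3,sold=3 ship[2->3]=5 ship[1->2]=2 ship[0->1]=2 prod=2 -> inv=[2 2 2 15]
Step 4: demand=3,sold=3 ship[2->3]=2 ship[1->2]=2 ship[0->1]=2 prod=2 -> inv=[2 2 2 14]
Step 5: demand=3,sold=3 ship[2->3]=2 ship[1->2]=2 ship[0->1]=2 prod=2 -> inv=[2 2 2 13]
Step 6: demand=3,sold=3 ship[2->3]=2 ship[1->2]=2 ship[0->1]=2 prod=2 -> inv=[2 2 2 12]
Step 7: demand=3,sold=3 ship[2->3]=2 ship[1->2]=2 ship[0->1]=2 prod=2 -> inv=[2 2 2 11]
Step 8: demand=3,sold=3 ship[2->3]=2 ship[1->2]=2 ship[0->1]=2 prod=2 -> inv=[2 2 2 10]

2 2 2 10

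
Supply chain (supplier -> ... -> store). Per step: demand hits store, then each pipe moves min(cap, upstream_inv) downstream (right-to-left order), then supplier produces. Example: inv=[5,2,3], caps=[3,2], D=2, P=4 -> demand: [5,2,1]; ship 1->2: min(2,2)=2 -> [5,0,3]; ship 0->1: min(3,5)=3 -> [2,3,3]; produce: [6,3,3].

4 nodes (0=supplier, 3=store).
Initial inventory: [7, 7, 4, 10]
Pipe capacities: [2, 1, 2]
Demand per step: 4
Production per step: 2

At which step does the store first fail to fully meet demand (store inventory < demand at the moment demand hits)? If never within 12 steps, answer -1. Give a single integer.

Step 1: demand=4,sold=4 ship[2->3]=2 ship[1->2]=1 ship[0->1]=2 prod=2 -> [7 8 3 8]
Step 2: demand=4,sold=4 ship[2->3]=2 ship[1->2]=1 ship[0->1]=2 prod=2 -> [7 9 2 6]
Step 3: demand=4,sold=4 ship[2->3]=2 ship[1->2]=1 ship[0->1]=2 prod=2 -> [7 10 1 4]
Step 4: demand=4,sold=4 ship[2->3]=1 ship[1->2]=1 ship[0->1]=2 prod=2 -> [7 11 1 1]
Step 5: demand=4,sold=1 ship[2->3]=1 ship[1->2]=1 ship[0->1]=2 prod=2 -> [7 12 1 1]
Step 6: demand=4,sold=1 ship[2->3]=1 ship[1->2]=1 ship[0->1]=2 prod=2 -> [7 13 1 1]
Step 7: demand=4,sold=1 ship[2->3]=1 ship[1->2]=1 ship[0->1]=2 prod=2 -> [7 14 1 1]
Step 8: demand=4,sold=1 ship[2->3]=1 ship[1->2]=1 ship[0->1]=2 prod=2 -> [7 15 1 1]
Step 9: demand=4,sold=1 ship[2->3]=1 ship[1->2]=1 ship[0->1]=2 prod=2 -> [7 16 1 1]
Step 10: demand=4,sold=1 ship[2->3]=1 ship[1->2]=1 ship[0->1]=2 prod=2 -> [7 17 1 1]
Step 11: demand=4,sold=1 ship[2->3]=1 ship[1->2]=1 ship[0->1]=2 prod=2 -> [7 18 1 1]
Step 12: demand=4,sold=1 ship[2->3]=1 ship[1->2]=1 ship[0->1]=2 prod=2 -> [7 19 1 1]
First stockout at step 5

5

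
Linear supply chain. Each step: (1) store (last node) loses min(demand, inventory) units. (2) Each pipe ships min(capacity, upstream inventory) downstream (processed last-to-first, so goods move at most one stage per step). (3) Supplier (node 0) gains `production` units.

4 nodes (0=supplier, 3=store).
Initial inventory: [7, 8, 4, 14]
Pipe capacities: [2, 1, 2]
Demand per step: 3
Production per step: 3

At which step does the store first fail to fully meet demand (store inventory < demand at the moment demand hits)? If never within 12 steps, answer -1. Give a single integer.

Step 1: demand=3,sold=3 ship[2->3]=2 ship[1->2]=1 ship[0->1]=2 prod=3 -> [8 9 3 13]
Step 2: demand=3,sold=3 ship[2->3]=2 ship[1->2]=1 ship[0->1]=2 prod=3 -> [9 10 2 12]
Step 3: demand=3,sold=3 ship[2->3]=2 ship[1->2]=1 ship[0->1]=2 prod=3 -> [10 11 1 11]
Step 4: demand=3,sold=3 ship[2->3]=1 ship[1->2]=1 ship[0->1]=2 prod=3 -> [11 12 1 9]
Step 5: demand=3,sold=3 ship[2->3]=1 ship[1->2]=1 ship[0->1]=2 prod=3 -> [12 13 1 7]
Step 6: demand=3,sold=3 ship[2->3]=1 ship[1->2]=1 ship[0->1]=2 prod=3 -> [13 14 1 5]
Step 7: demand=3,sold=3 ship[2->3]=1 ship[1->2]=1 ship[0->1]=2 prod=3 -> [14 15 1 3]
Step 8: demand=3,sold=3 ship[2->3]=1 ship[1->2]=1 ship[0->1]=2 prod=3 -> [15 16 1 1]
Step 9: demand=3,sold=1 ship[2->3]=1 ship[1->2]=1 ship[0->1]=2 prod=3 -> [16 17 1 1]
Step 10: demand=3,sold=1 ship[2->3]=1 ship[1->2]=1 ship[0->1]=2 prod=3 -> [17 18 1 1]
Step 11: demand=3,sold=1 ship[2->3]=1 ship[1->2]=1 ship[0->1]=2 prod=3 -> [18 19 1 1]
Step 12: demand=3,sold=1 ship[2->3]=1 ship[1->2]=1 ship[0->1]=2 prod=3 -> [19 20 1 1]
First stockout at step 9

9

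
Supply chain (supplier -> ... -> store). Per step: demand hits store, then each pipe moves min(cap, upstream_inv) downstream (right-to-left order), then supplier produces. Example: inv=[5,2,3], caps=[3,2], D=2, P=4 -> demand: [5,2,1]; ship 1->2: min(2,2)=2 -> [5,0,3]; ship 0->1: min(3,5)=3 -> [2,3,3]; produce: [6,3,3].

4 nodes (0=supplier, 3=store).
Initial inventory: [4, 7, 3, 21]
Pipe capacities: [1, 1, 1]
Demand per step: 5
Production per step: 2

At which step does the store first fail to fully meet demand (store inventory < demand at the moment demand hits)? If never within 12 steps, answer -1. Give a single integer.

Step 1: demand=5,sold=5 ship[2->3]=1 ship[1->2]=1 ship[0->1]=1 prod=2 -> [5 7 3 17]
Step 2: demand=5,sold=5 ship[2->3]=1 ship[1->2]=1 ship[0->1]=1 prod=2 -> [6 7 3 13]
Step 3: demand=5,sold=5 ship[2->3]=1 ship[1->2]=1 ship[0->1]=1 prod=2 -> [7 7 3 9]
Step 4: demand=5,sold=5 ship[2->3]=1 ship[1->2]=1 ship[0->1]=1 prod=2 -> [8 7 3 5]
Step 5: demand=5,sold=5 ship[2->3]=1 ship[1->2]=1 ship[0->1]=1 prod=2 -> [9 7 3 1]
Step 6: demand=5,sold=1 ship[2->3]=1 ship[1->2]=1 ship[0->1]=1 prod=2 -> [10 7 3 1]
Step 7: demand=5,sold=1 ship[2->3]=1 ship[1->2]=1 ship[0->1]=1 prod=2 -> [11 7 3 1]
Step 8: demand=5,sold=1 ship[2->3]=1 ship[1->2]=1 ship[0->1]=1 prod=2 -> [12 7 3 1]
Step 9: demand=5,sold=1 ship[2->3]=1 ship[1->2]=1 ship[0->1]=1 prod=2 -> [13 7 3 1]
Step 10: demand=5,sold=1 ship[2->3]=1 ship[1->2]=1 ship[0->1]=1 prod=2 -> [14 7 3 1]
Step 11: demand=5,sold=1 ship[2->3]=1 ship[1->2]=1 ship[0->1]=1 prod=2 -> [15 7 3 1]
Step 12: demand=5,sold=1 ship[2->3]=1 ship[1->2]=1 ship[0->1]=1 prod=2 -> [16 7 3 1]
First stockout at step 6

6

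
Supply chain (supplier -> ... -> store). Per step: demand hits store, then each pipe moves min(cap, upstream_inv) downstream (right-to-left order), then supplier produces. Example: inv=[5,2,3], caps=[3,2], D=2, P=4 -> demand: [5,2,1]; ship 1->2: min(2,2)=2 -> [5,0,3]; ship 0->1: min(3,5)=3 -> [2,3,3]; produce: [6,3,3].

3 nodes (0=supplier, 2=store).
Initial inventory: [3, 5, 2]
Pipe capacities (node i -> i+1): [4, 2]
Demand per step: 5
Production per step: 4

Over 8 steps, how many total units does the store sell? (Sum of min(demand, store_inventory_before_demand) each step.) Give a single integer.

Step 1: sold=2 (running total=2) -> [4 6 2]
Step 2: sold=2 (running total=4) -> [4 8 2]
Step 3: sold=2 (running total=6) -> [4 10 2]
Step 4: sold=2 (running total=8) -> [4 12 2]
Step 5: sold=2 (running total=10) -> [4 14 2]
Step 6: sold=2 (running total=12) -> [4 16 2]
Step 7: sold=2 (running total=14) -> [4 18 2]
Step 8: sold=2 (running total=16) -> [4 20 2]

Answer: 16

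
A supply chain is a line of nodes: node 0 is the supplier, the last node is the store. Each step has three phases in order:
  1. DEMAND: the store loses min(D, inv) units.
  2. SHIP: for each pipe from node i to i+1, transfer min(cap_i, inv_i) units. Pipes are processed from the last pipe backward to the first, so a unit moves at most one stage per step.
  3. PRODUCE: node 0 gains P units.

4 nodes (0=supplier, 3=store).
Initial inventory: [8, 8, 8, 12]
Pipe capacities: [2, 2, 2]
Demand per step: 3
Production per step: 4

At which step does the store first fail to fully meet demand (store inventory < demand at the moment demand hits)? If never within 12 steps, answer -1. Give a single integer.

Step 1: demand=3,sold=3 ship[2->3]=2 ship[1->2]=2 ship[0->1]=2 prod=4 -> [10 8 8 11]
Step 2: demand=3,sold=3 ship[2->3]=2 ship[1->2]=2 ship[0->1]=2 prod=4 -> [12 8 8 10]
Step 3: demand=3,sold=3 ship[2->3]=2 ship[1->2]=2 ship[0->1]=2 prod=4 -> [14 8 8 9]
Step 4: demand=3,sold=3 ship[2->3]=2 ship[1->2]=2 ship[0->1]=2 prod=4 -> [16 8 8 8]
Step 5: demand=3,sold=3 ship[2->3]=2 ship[1->2]=2 ship[0->1]=2 prod=4 -> [18 8 8 7]
Step 6: demand=3,sold=3 ship[2->3]=2 ship[1->2]=2 ship[0->1]=2 prod=4 -> [20 8 8 6]
Step 7: demand=3,sold=3 ship[2->3]=2 ship[1->2]=2 ship[0->1]=2 prod=4 -> [22 8 8 5]
Step 8: demand=3,sold=3 ship[2->3]=2 ship[1->2]=2 ship[0->1]=2 prod=4 -> [24 8 8 4]
Step 9: demand=3,sold=3 ship[2->3]=2 ship[1->2]=2 ship[0->1]=2 prod=4 -> [26 8 8 3]
Step 10: demand=3,sold=3 ship[2->3]=2 ship[1->2]=2 ship[0->1]=2 prod=4 -> [28 8 8 2]
Step 11: demand=3,sold=2 ship[2->3]=2 ship[1->2]=2 ship[0->1]=2 prod=4 -> [30 8 8 2]
Step 12: demand=3,sold=2 ship[2->3]=2 ship[1->2]=2 ship[0->1]=2 prod=4 -> [32 8 8 2]
First stockout at step 11

11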